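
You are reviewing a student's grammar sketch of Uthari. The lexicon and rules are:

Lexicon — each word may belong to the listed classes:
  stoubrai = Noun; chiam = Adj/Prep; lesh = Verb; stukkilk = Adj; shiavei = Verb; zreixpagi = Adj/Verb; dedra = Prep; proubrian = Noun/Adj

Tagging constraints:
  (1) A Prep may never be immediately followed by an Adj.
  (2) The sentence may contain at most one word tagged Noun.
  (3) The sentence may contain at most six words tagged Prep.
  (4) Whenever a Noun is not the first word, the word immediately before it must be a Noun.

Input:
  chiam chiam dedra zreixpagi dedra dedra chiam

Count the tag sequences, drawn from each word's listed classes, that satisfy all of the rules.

Candidates per position — 1:chiam {Adj,Prep}; 2:chiam {Adj,Prep}; 3:dedra {Prep}; 4:zreixpagi {Adj,Verb}; 5:dedra {Prep}; 6:dedra {Prep}; 7:chiam {Adj,Prep}.
There are 16 candidate sequences in total.
The sequences that satisfy every rule: Adj Adj Prep Verb Prep Prep Prep; Adj Prep Prep Verb Prep Prep Prep; Prep Prep Prep Verb Prep Prep Prep.
Count = 3.

3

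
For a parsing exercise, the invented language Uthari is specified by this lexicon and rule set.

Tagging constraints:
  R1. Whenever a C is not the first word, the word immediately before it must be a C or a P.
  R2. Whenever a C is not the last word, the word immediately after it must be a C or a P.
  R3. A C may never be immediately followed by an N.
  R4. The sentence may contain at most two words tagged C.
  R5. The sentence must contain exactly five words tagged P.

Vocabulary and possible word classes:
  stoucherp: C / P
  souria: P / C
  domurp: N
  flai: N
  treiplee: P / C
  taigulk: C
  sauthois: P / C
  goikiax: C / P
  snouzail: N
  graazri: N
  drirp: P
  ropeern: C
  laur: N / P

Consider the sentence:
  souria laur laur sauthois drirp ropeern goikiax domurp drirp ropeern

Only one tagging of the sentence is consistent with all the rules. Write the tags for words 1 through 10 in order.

Candidates per position — 1:souria {P,C}; 2:laur {N,P}; 3:laur {N,P}; 4:sauthois {P,C}; 5:drirp {P}; 6:ropeern {C}; 7:goikiax {C,P}; 8:domurp {N}; 9:drirp {P}; 10:ropeern {C}.
At position 1, choosing C makes rule 4 impossible to satisfy; hence P.
At position 4, choosing C makes rule 4 impossible to satisfy; hence P.
At position 7, choosing C makes rule 2 impossible to satisfy; hence P.
At position 2, choosing P makes rule 5 impossible to satisfy; hence N.
At position 3, choosing P makes rule 5 impossible to satisfy; hence N.
That leaves exactly one tagging: P N N P P C P N P C.
Rule-by-rule: rule 1 holds; rule 2 holds; rule 3 holds; rule 4 holds; rule 5 holds.

P N N P P C P N P C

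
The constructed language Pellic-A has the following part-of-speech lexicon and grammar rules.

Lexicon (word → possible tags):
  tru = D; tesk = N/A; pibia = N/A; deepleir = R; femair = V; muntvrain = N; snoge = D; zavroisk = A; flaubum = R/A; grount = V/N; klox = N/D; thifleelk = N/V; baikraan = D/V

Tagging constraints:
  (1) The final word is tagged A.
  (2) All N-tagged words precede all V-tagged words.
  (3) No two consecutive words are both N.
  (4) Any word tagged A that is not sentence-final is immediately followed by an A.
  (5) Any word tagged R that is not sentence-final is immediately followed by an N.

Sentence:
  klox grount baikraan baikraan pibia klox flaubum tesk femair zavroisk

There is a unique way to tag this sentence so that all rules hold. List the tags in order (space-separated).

D N D D N D R N V A

Candidates per position — 1:klox {N,D}; 2:grount {V,N}; 3:baikraan {D,V}; 4:baikraan {D,V}; 5:pibia {N,A}; 6:klox {N,D}; 7:flaubum {R,A}; 8:tesk {N,A}; 9:femair {V}; 10:zavroisk {A}.
Position 5: A is ruled out by rule 4; that leaves N.
Position 6: N is ruled out by rule 3; that leaves D.
Position 7: A is ruled out by rule 4; that leaves R.
Position 8: A is ruled out by rule 4; that leaves N.
Position 2: V is ruled out by rule 2; that leaves N.
Position 3: V is ruled out by rule 2; that leaves D.
Position 4: V is ruled out by rule 2; that leaves D.
Position 1: N is ruled out by rule 3; that leaves D.
The unique satisfying tagging is: D N D D N D R N V A.
Rule-by-rule: rule 1 ✓; rule 2 ✓; rule 3 ✓; rule 4 ✓; rule 5 ✓.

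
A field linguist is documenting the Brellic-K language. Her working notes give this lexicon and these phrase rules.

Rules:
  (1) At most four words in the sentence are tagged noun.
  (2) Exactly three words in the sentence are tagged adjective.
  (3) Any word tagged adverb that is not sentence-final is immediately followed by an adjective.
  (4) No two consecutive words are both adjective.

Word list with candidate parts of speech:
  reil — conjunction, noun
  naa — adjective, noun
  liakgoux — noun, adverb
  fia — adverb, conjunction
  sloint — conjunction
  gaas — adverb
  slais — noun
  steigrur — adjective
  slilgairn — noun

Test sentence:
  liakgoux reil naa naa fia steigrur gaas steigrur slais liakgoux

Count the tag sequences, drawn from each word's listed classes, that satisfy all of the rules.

12

Candidates per position — 1:liakgoux {noun,adverb}; 2:reil {conjunction,noun}; 3:naa {adjective,noun}; 4:naa {adjective,noun}; 5:fia {adverb,conjunction}; 6:steigrur {adjective}; 7:gaas {adverb}; 8:steigrur {adjective}; 9:slais {noun}; 10:liakgoux {noun,adverb}.
There are 64 candidate sequences in total.
Checking each against the rules leaves 12 sequences.
Count = 12.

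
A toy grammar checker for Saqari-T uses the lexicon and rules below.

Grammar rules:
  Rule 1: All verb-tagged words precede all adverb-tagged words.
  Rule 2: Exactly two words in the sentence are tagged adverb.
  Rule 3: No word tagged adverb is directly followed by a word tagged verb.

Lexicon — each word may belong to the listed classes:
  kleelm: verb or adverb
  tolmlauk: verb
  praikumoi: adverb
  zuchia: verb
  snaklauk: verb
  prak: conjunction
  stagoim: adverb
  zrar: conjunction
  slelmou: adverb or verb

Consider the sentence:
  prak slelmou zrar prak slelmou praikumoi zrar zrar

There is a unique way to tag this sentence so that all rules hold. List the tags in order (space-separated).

Candidates per position — 1:prak {conjunction}; 2:slelmou {adverb,verb}; 3:zrar {conjunction}; 4:prak {conjunction}; 5:slelmou {adverb,verb}; 6:praikumoi {adverb}; 7:zrar {conjunction}; 8:zrar {conjunction}.
The remaining ambiguous positions (2, 5) are resolved jointly — only one combination satisfies every rule.
The unique satisfying tagging is: conjunction verb conjunction conjunction adverb adverb conjunction conjunction.
Rule-by-rule: rule 1 ✓; rule 2 ✓; rule 3 ✓.

conjunction verb conjunction conjunction adverb adverb conjunction conjunction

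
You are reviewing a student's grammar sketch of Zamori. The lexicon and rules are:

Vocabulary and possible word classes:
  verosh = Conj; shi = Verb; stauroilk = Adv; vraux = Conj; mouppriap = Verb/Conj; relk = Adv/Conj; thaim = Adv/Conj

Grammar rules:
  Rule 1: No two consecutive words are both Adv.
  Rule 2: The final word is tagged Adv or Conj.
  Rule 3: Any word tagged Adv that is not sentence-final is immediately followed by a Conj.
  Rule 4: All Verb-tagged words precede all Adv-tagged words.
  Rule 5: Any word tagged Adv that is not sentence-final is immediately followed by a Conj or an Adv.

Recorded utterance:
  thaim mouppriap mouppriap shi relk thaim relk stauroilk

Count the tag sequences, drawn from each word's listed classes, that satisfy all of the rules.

Candidates per position — 1:thaim {Adv,Conj}; 2:mouppriap {Verb,Conj}; 3:mouppriap {Verb,Conj}; 4:shi {Verb}; 5:relk {Adv,Conj}; 6:thaim {Adv,Conj}; 7:relk {Adv,Conj}; 8:stauroilk {Adv}.
There are 64 candidate sequences in total.
Checking each against the rules leaves 12 sequences.
Count = 12.

12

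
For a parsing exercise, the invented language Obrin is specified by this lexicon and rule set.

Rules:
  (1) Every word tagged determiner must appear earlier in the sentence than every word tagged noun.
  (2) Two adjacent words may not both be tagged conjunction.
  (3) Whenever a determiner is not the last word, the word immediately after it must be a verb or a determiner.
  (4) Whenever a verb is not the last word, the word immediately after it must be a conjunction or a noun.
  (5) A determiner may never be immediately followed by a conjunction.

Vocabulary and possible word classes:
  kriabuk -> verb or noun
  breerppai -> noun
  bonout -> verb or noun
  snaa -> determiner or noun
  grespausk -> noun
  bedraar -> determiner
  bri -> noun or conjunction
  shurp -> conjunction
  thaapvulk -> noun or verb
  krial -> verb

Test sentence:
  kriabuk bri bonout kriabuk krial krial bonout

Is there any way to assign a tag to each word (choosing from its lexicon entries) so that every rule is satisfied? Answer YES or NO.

Candidates per position — 1:kriabuk {verb,noun}; 2:bri {noun,conjunction}; 3:bonout {verb,noun}; 4:kriabuk {verb,noun}; 5:krial {verb}; 6:krial {verb}; 7:bonout {verb,noun}.
Rule 4 cannot be satisfied by any choice of tags from the lexicon.
So there is no consistent tagging.

NO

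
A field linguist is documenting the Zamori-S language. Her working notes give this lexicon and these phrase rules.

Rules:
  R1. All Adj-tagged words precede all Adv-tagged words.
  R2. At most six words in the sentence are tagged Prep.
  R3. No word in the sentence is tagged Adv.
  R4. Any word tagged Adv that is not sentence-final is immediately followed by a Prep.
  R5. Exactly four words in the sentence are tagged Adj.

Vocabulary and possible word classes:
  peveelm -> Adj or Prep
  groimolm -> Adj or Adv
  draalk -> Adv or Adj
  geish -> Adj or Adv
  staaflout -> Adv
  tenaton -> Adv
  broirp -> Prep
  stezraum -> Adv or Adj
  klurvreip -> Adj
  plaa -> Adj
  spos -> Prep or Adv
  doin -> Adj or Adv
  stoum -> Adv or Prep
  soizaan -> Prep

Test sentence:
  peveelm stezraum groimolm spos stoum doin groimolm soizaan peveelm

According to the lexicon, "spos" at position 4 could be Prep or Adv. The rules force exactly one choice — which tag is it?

Prep

Candidates per position — 1:peveelm {Adj,Prep}; 2:stezraum {Adv,Adj}; 3:groimolm {Adj,Adv}; 4:spos {Prep,Adv}; 5:stoum {Adv,Prep}; 6:doin {Adj,Adv}; 7:groimolm {Adj,Adv}; 8:soizaan {Prep}; 9:peveelm {Adj,Prep}.
At position 2, choosing Adv makes rule 3 impossible to satisfy; hence Adj.
At position 3, choosing Adv makes rule 3 impossible to satisfy; hence Adj.
At position 4, choosing Adv makes rule 3 impossible to satisfy; hence Prep.
At position 5, choosing Adv makes rule 3 impossible to satisfy; hence Prep.
At position 6, choosing Adv makes rule 3 impossible to satisfy; hence Adj.
At position 7, choosing Adv makes rule 3 impossible to satisfy; hence Adj.
At position 9, choosing Adj makes rule 5 impossible to satisfy; hence Prep.
At position 1, choosing Adj makes rule 5 impossible to satisfy; hence Prep.
The unique satisfying tagging is: Prep Adj Adj Prep Prep Adj Adj Prep Prep.
Rule-by-rule: rule 1 ✓; rule 2 ✓; rule 3 ✓; rule 4 ✓; rule 5 ✓.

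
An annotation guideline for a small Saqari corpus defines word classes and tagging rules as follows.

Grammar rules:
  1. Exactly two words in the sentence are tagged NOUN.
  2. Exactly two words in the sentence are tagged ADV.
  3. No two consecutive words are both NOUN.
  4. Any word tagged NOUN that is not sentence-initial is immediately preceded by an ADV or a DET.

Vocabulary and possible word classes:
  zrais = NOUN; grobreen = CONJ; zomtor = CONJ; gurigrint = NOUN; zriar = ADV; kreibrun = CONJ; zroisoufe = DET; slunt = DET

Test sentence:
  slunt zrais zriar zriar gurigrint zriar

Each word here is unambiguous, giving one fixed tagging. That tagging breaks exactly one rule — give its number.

2

Fixed tagging: DET NOUN ADV ADV NOUN ADV.
Checking each rule: R1 pass, R2 fail, R3 pass, R4 pass.
Only rule 2 fails.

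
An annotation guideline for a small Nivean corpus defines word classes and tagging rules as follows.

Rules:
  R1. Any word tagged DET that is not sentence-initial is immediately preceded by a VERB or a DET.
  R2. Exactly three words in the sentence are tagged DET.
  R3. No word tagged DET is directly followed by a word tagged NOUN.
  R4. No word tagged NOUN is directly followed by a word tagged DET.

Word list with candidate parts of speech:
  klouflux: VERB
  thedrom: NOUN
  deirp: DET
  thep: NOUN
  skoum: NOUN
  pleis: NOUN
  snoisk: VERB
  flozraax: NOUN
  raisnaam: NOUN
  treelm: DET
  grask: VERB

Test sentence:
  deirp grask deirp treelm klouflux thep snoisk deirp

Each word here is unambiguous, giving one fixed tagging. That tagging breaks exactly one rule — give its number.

2

Fixed tagging: DET VERB DET DET VERB NOUN VERB DET.
Applying the rules: R1 ok, R2 fails, R3 ok, R4 ok.
Only rule 2 fails.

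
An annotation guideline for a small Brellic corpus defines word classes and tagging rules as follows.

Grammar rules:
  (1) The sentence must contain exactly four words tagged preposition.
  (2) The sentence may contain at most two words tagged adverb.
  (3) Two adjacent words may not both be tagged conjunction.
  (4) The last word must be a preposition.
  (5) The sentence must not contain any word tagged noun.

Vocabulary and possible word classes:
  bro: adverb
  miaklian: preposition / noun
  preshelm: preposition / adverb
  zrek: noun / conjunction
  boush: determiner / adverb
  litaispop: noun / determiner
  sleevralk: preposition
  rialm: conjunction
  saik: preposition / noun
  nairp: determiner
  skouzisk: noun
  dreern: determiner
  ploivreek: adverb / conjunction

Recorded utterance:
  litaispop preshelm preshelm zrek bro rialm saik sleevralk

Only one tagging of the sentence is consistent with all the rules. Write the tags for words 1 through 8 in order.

determiner preposition preposition conjunction adverb conjunction preposition preposition

Candidates per position — 1:litaispop {noun,determiner}; 2:preshelm {preposition,adverb}; 3:preshelm {preposition,adverb}; 4:zrek {noun,conjunction}; 5:bro {adverb}; 6:rialm {conjunction}; 7:saik {preposition,noun}; 8:sleevralk {preposition}.
Position 1: tagging it noun would leave rule 5 unsatisfiable, so it must be determiner.
Position 2: tagging it adverb would leave rule 1 unsatisfiable, so it must be preposition.
Position 3: tagging it adverb would leave rule 1 unsatisfiable, so it must be preposition.
Position 4: tagging it noun would leave rule 5 unsatisfiable, so it must be conjunction.
Position 7: tagging it noun would leave rule 1 unsatisfiable, so it must be preposition.
That leaves exactly one tagging: determiner preposition preposition conjunction adverb conjunction preposition preposition.
Verifying each rule — rule 1 satisfied; rule 2 satisfied; rule 3 satisfied; rule 4 satisfied; rule 5 satisfied.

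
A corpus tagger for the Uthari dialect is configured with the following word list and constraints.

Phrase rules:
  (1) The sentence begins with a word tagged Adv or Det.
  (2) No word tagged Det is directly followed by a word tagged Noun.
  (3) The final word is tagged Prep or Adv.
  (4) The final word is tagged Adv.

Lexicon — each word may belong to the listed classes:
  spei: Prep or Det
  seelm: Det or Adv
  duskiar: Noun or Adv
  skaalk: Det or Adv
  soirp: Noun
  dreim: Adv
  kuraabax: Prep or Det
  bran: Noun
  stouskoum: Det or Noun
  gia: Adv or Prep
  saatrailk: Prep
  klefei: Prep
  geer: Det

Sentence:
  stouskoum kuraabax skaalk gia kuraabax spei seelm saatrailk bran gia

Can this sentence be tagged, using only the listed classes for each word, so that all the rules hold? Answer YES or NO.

Candidates per position — 1:stouskoum {Det,Noun}; 2:kuraabax {Prep,Det}; 3:skaalk {Det,Adv}; 4:gia {Adv,Prep}; 5:kuraabax {Prep,Det}; 6:spei {Prep,Det}; 7:seelm {Det,Adv}; 8:saatrailk {Prep}; 9:bran {Noun}; 10:gia {Adv,Prep}.
One satisfying assignment: Det Prep Det Prep Det Det Adv Prep Noun Adv.
Verifying each rule — rule 1 satisfied; rule 2 satisfied; rule 3 satisfied; rule 4 satisfied.

YES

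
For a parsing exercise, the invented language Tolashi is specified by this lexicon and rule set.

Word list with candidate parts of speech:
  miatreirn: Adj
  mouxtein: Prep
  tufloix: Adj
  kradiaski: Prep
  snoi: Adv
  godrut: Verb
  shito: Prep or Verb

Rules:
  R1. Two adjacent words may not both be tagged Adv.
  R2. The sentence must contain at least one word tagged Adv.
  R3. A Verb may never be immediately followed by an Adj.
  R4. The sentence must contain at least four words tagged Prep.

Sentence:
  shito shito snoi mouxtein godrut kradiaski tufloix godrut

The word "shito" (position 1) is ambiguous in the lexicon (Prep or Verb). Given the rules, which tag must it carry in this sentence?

Candidates per position — 1:shito {Prep,Verb}; 2:shito {Prep,Verb}; 3:snoi {Adv}; 4:mouxtein {Prep}; 5:godrut {Verb}; 6:kradiaski {Prep}; 7:tufloix {Adj}; 8:godrut {Verb}.
Position 1: tagging it Verb would leave rule 4 unsatisfiable, so it must be Prep.
Position 2: tagging it Verb would leave rule 4 unsatisfiable, so it must be Prep.
The unique satisfying tagging is: Prep Prep Adv Prep Verb Prep Adj Verb.
Check: rule 1 holds; rule 2 holds; rule 3 holds; rule 4 holds.

Prep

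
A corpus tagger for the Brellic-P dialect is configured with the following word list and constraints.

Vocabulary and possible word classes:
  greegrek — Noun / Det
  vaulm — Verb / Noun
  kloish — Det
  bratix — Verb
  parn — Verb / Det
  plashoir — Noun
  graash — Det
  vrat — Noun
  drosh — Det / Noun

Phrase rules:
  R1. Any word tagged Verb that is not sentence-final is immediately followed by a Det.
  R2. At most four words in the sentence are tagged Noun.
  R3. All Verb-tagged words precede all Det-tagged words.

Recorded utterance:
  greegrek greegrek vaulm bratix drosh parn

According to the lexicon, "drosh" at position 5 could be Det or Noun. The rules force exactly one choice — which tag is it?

Det

Candidates per position — 1:greegrek {Noun,Det}; 2:greegrek {Noun,Det}; 3:vaulm {Verb,Noun}; 4:bratix {Verb}; 5:drosh {Det,Noun}; 6:parn {Verb,Det}.
At position 1, choosing Det makes rule 3 impossible to satisfy; hence Noun.
At position 2, choosing Det makes rule 3 impossible to satisfy; hence Noun.
At position 3, choosing Verb makes rule 1 impossible to satisfy; hence Noun.
At position 5, choosing Noun makes rule 1 impossible to satisfy; hence Det.
At position 6, choosing Verb makes rule 3 impossible to satisfy; hence Det.
The unique satisfying tagging is: Noun Noun Noun Verb Det Det.
Checking: rule 1 ok; rule 2 ok; rule 3 ok.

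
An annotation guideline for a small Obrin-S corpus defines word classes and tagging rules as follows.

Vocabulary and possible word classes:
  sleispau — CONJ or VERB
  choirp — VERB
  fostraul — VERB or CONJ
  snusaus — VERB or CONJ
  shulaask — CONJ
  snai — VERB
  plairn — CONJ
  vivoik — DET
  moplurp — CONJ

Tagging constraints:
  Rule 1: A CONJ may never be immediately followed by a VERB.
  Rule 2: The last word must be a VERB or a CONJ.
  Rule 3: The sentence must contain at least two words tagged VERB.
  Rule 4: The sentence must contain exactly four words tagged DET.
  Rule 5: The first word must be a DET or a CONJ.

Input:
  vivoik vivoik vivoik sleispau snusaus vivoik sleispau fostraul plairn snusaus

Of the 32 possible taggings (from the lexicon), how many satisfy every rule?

6

Candidates per position — 1:vivoik {DET}; 2:vivoik {DET}; 3:vivoik {DET}; 4:sleispau {CONJ,VERB}; 5:snusaus {VERB,CONJ}; 6:vivoik {DET}; 7:sleispau {CONJ,VERB}; 8:fostraul {VERB,CONJ}; 9:plairn {CONJ}; 10:snusaus {VERB,CONJ}.
There are 32 candidate sequences in total.
Checking each against the rules leaves 6 sequences.
Count = 6.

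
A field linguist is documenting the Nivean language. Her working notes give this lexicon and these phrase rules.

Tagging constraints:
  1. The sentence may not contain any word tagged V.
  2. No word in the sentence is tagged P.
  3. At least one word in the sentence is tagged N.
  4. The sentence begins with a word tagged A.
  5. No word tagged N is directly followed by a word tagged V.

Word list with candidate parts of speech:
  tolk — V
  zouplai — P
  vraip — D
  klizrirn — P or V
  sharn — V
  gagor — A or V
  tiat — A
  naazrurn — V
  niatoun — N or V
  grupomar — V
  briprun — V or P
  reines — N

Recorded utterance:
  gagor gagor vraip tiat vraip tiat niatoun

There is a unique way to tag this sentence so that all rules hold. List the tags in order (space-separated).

A A D A D A N

Candidates per position — 1:gagor {A,V}; 2:gagor {A,V}; 3:vraip {D}; 4:tiat {A}; 5:vraip {D}; 6:tiat {A}; 7:niatoun {N,V}.
Position 1: tagging it V would leave rule 1 unsatisfiable, so it must be A.
Position 2: tagging it V would leave rule 1 unsatisfiable, so it must be A.
Position 7: tagging it V would leave rule 1 unsatisfiable, so it must be N.
So the tagging must be: A A D A D A N.
Checking: rule 1 ok; rule 2 ok; rule 3 ok; rule 4 ok; rule 5 ok.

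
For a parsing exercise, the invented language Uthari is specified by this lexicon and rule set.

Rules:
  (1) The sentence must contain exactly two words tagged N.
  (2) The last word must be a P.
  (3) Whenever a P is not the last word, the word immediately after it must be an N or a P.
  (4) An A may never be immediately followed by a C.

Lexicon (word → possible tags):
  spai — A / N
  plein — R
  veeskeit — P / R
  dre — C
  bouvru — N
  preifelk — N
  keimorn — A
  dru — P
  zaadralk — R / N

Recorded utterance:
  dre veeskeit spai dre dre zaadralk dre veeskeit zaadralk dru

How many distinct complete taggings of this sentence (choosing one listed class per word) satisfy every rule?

6

Candidates per position — 1:dre {C}; 2:veeskeit {P,R}; 3:spai {A,N}; 4:dre {C}; 5:dre {C}; 6:zaadralk {R,N}; 7:dre {C}; 8:veeskeit {P,R}; 9:zaadralk {R,N}; 10:dru {P}.
There are 32 candidate sequences in total.
Checking each against the rules leaves 6 sequences.
Count = 6.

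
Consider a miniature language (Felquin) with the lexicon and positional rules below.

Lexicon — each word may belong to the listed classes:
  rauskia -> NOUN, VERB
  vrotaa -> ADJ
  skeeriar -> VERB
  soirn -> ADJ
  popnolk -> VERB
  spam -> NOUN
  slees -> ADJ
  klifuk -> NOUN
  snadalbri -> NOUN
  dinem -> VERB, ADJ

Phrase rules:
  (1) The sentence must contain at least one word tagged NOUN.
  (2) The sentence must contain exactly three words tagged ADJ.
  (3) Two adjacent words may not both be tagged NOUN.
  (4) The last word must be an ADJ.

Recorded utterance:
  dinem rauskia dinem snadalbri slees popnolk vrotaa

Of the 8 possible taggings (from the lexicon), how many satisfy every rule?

4

Candidates per position — 1:dinem {VERB,ADJ}; 2:rauskia {NOUN,VERB}; 3:dinem {VERB,ADJ}; 4:snadalbri {NOUN}; 5:slees {ADJ}; 6:popnolk {VERB}; 7:vrotaa {ADJ}.
There are 8 candidate sequences in total.
The sequences that satisfy every rule: VERB NOUN ADJ NOUN ADJ VERB ADJ; VERB VERB ADJ NOUN ADJ VERB ADJ; ADJ NOUN VERB NOUN ADJ VERB ADJ; ADJ VERB VERB NOUN ADJ VERB ADJ.
Count = 4.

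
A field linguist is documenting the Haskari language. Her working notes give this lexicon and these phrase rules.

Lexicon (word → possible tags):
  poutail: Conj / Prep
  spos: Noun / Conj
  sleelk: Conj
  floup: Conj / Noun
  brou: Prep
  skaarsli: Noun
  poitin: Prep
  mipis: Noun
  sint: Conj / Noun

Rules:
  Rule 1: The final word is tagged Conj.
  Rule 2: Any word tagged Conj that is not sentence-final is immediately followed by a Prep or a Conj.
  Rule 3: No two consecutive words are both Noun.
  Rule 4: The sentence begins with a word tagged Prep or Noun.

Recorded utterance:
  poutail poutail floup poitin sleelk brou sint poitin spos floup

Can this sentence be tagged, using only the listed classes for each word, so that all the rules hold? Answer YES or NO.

Candidates per position — 1:poutail {Conj,Prep}; 2:poutail {Conj,Prep}; 3:floup {Conj,Noun}; 4:poitin {Prep}; 5:sleelk {Conj}; 6:brou {Prep}; 7:sint {Conj,Noun}; 8:poitin {Prep}; 9:spos {Noun,Conj}; 10:floup {Conj,Noun}.
One satisfying assignment: Prep Prep Conj Prep Conj Prep Noun Prep Noun Conj.
Check: rule 1 satisfied; rule 2 satisfied; rule 3 satisfied; rule 4 satisfied.

YES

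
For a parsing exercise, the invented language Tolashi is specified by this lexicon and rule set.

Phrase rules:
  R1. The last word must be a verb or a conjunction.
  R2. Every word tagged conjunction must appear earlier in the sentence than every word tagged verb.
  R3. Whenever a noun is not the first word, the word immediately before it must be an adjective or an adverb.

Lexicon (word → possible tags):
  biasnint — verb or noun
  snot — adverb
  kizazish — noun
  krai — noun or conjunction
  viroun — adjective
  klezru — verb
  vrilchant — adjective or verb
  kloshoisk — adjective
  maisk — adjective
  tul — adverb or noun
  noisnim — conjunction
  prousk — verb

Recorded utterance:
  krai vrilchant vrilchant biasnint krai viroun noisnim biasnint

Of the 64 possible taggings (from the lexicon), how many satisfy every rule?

Candidates per position — 1:krai {noun,conjunction}; 2:vrilchant {adjective,verb}; 3:vrilchant {adjective,verb}; 4:biasnint {verb,noun}; 5:krai {noun,conjunction}; 6:viroun {adjective}; 7:noisnim {conjunction}; 8:biasnint {verb,noun}.
There are 64 candidate sequences in total.
The sequences that satisfy every rule: noun adjective adjective noun conjunction adjective conjunction verb; conjunction adjective adjective noun conjunction adjective conjunction verb.
Count = 2.

2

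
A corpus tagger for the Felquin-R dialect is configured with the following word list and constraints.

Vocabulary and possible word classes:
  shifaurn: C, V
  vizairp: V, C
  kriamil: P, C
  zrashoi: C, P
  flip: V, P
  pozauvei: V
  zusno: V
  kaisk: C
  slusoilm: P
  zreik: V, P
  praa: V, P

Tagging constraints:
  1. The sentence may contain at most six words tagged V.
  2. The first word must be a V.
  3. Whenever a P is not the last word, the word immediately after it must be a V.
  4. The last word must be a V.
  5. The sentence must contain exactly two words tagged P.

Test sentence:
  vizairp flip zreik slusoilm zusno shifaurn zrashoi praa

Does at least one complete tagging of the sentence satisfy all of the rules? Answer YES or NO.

Candidates per position — 1:vizairp {V,C}; 2:flip {V,P}; 3:zreik {V,P}; 4:slusoilm {P}; 5:zusno {V}; 6:shifaurn {C,V}; 7:zrashoi {C,P}; 8:praa {V,P}.
One satisfying assignment: V V V P V C P V.
Checking: rule 1 holds; rule 2 holds; rule 3 holds; rule 4 holds; rule 5 holds.

YES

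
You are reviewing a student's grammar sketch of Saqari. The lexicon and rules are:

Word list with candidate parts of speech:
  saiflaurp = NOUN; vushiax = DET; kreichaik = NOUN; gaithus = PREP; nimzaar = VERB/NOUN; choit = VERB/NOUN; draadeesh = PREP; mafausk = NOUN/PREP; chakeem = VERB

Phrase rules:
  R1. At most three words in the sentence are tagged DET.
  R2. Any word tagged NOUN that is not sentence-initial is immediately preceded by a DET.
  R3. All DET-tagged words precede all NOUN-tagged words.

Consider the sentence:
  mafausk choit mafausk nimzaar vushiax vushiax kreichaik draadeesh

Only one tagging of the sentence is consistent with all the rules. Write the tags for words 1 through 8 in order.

Candidates per position — 1:mafausk {NOUN,PREP}; 2:choit {VERB,NOUN}; 3:mafausk {NOUN,PREP}; 4:nimzaar {VERB,NOUN}; 5:vushiax {DET}; 6:vushiax {DET}; 7:kreichaik {NOUN}; 8:draadeesh {PREP}.
If word 1 were NOUN, no tagging could satisfy rule 3; so word 1 is PREP.
If word 2 were NOUN, no tagging could satisfy rule 2; so word 2 is VERB.
If word 3 were NOUN, no tagging could satisfy rule 2; so word 3 is PREP.
If word 4 were NOUN, no tagging could satisfy rule 2; so word 4 is VERB.
The only consistent sequence is: PREP VERB PREP VERB DET DET NOUN PREP.
Verifying each rule — rule 1 holds; rule 2 holds; rule 3 holds.

PREP VERB PREP VERB DET DET NOUN PREP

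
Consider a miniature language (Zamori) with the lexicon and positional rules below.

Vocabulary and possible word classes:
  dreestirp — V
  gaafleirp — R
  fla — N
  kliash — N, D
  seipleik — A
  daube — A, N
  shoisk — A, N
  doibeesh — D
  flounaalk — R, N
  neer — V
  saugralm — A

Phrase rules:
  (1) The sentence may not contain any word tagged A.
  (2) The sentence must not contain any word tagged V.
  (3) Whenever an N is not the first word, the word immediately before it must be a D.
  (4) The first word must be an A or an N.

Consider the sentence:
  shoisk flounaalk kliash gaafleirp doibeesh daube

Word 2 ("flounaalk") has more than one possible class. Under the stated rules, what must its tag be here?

Candidates per position — 1:shoisk {A,N}; 2:flounaalk {R,N}; 3:kliash {N,D}; 4:gaafleirp {R}; 5:doibeesh {D}; 6:daube {A,N}.
Position 1: A is ruled out by rule 1; that leaves N.
Position 2: N is ruled out by rule 3; that leaves R.
Position 3: N is ruled out by rule 3; that leaves D.
Position 6: A is ruled out by rule 1; that leaves N.
The unique satisfying tagging is: N R D R D N.
Check: rule 1 ✓; rule 2 ✓; rule 3 ✓; rule 4 ✓.

R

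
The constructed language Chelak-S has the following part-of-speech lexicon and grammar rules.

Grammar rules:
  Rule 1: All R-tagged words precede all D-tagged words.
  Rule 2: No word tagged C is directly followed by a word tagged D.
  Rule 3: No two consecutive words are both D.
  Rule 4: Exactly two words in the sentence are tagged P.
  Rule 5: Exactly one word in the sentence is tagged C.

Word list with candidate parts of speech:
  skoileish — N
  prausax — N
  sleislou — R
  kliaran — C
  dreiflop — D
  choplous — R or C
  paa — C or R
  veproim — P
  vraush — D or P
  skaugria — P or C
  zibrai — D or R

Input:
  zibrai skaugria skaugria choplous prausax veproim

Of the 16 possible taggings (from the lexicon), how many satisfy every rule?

Candidates per position — 1:zibrai {D,R}; 2:skaugria {P,C}; 3:skaugria {P,C}; 4:choplous {R,C}; 5:prausax {N}; 6:veproim {P}.
There are 16 candidate sequences in total.
The sequences that satisfy every rule: R P C R N P; R C P R N P.
Count = 2.

2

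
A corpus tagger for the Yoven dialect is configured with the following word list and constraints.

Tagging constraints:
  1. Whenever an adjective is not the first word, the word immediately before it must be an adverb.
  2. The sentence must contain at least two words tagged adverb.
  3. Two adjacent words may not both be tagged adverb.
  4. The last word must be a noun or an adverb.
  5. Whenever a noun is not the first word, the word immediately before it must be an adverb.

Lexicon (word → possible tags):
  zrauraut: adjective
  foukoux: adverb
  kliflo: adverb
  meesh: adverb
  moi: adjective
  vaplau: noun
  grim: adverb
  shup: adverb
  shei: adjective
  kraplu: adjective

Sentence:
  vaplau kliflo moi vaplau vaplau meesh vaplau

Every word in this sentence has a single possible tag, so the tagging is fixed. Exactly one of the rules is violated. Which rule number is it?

5

Fixed tagging: noun adverb adjective noun noun adverb noun.
Rule check: R1 holds, R2 holds, R3 holds, R4 holds, R5 violated.
Only rule 5 fails.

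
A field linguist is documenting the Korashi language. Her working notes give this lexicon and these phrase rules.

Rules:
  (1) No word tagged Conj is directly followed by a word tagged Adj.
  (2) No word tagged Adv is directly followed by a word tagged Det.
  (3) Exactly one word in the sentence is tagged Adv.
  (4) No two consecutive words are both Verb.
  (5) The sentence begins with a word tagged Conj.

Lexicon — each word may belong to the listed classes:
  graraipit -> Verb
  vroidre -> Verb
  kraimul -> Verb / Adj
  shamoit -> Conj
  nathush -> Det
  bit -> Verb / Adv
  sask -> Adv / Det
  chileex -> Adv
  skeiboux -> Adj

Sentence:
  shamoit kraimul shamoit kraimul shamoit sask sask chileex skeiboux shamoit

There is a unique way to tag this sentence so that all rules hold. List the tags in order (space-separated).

Candidates per position — 1:shamoit {Conj}; 2:kraimul {Verb,Adj}; 3:shamoit {Conj}; 4:kraimul {Verb,Adj}; 5:shamoit {Conj}; 6:sask {Adv,Det}; 7:sask {Adv,Det}; 8:chileex {Adv}; 9:skeiboux {Adj}; 10:shamoit {Conj}.
Position 2: Adj is ruled out by rule 1; that leaves Verb.
Position 4: Adj is ruled out by rule 1; that leaves Verb.
Position 6: Adv is ruled out by rule 3; that leaves Det.
Position 7: Adv is ruled out by rule 3; that leaves Det.
That leaves exactly one tagging: Conj Verb Conj Verb Conj Det Det Adv Adj Conj.
Verifying each rule — rule 1 holds; rule 2 holds; rule 3 holds; rule 4 holds; rule 5 holds.

Conj Verb Conj Verb Conj Det Det Adv Adj Conj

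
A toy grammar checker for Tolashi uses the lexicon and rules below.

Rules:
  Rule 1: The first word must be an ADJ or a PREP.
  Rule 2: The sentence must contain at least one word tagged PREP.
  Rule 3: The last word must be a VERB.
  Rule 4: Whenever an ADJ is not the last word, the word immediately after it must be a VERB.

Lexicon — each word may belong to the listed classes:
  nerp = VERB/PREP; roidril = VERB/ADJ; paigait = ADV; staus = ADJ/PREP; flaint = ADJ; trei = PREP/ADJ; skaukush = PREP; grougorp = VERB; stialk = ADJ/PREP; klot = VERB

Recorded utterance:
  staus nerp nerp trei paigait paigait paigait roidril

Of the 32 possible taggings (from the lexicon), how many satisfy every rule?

6

Candidates per position — 1:staus {ADJ,PREP}; 2:nerp {VERB,PREP}; 3:nerp {VERB,PREP}; 4:trei {PREP,ADJ}; 5:paigait {ADV}; 6:paigait {ADV}; 7:paigait {ADV}; 8:roidril {VERB,ADJ}.
There are 32 candidate sequences in total.
Checking each against the rules leaves 6 sequences.
Count = 6.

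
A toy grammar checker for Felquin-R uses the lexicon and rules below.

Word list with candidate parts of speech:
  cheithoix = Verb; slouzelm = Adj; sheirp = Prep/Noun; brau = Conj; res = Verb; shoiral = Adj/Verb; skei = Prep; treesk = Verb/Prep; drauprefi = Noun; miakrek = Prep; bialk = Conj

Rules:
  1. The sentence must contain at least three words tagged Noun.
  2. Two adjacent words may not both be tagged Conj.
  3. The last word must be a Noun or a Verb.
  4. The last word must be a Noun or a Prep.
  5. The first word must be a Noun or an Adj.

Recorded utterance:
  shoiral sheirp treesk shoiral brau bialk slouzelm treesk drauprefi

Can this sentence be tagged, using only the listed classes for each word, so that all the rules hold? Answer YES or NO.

Candidates per position — 1:shoiral {Adj,Verb}; 2:sheirp {Prep,Noun}; 3:treesk {Verb,Prep}; 4:shoiral {Adj,Verb}; 5:brau {Conj}; 6:bialk {Conj}; 7:slouzelm {Adj}; 8:treesk {Verb,Prep}; 9:drauprefi {Noun}.
Rule 1 cannot be satisfied by any choice of tags from the lexicon.
So there is no consistent tagging.

NO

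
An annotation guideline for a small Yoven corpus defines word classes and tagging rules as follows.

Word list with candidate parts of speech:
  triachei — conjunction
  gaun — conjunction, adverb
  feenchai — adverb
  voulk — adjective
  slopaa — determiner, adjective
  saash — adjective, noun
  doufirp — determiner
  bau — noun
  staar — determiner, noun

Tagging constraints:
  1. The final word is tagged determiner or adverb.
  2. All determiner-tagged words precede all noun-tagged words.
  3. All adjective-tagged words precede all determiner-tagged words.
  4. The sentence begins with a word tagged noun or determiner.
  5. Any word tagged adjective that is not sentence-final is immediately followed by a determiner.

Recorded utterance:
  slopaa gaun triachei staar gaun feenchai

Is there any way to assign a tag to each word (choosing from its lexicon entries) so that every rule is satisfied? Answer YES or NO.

Candidates per position — 1:slopaa {determiner,adjective}; 2:gaun {conjunction,adverb}; 3:triachei {conjunction}; 4:staar {determiner,noun}; 5:gaun {conjunction,adverb}; 6:feenchai {adverb}.
One satisfying assignment: determiner adverb conjunction noun adverb adverb.
Verifying each rule — rule 1 satisfied; rule 2 satisfied; rule 3 satisfied; rule 4 satisfied; rule 5 satisfied.

YES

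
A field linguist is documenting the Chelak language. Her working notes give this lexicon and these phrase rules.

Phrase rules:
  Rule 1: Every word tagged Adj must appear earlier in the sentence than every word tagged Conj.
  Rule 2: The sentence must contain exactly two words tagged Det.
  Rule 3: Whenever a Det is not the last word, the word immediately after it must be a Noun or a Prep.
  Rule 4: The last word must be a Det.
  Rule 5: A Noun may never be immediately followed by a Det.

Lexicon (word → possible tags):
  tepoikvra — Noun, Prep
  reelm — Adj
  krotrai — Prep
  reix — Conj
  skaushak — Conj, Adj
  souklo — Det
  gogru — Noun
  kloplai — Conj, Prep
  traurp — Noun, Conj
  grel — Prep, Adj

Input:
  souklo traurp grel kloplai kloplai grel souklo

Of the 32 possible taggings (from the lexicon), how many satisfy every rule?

10

Candidates per position — 1:souklo {Det}; 2:traurp {Noun,Conj}; 3:grel {Prep,Adj}; 4:kloplai {Conj,Prep}; 5:kloplai {Conj,Prep}; 6:grel {Prep,Adj}; 7:souklo {Det}.
There are 32 candidate sequences in total.
Checking each against the rules leaves 10 sequences.
Count = 10.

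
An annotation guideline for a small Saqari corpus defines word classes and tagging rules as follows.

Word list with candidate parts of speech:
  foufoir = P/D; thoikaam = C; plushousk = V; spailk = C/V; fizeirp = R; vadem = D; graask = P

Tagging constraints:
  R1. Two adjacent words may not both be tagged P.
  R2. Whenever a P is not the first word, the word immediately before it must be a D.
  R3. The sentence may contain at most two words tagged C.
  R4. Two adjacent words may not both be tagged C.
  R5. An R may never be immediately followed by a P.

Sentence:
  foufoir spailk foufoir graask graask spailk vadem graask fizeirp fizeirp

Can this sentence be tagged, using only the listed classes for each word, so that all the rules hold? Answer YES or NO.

Candidates per position — 1:foufoir {P,D}; 2:spailk {C,V}; 3:foufoir {P,D}; 4:graask {P}; 5:graask {P}; 6:spailk {C,V}; 7:vadem {D}; 8:graask {P}; 9:fizeirp {R}; 10:fizeirp {R}.
Rule 1 cannot be satisfied by any choice of tags from the lexicon.
So there is no consistent tagging.

NO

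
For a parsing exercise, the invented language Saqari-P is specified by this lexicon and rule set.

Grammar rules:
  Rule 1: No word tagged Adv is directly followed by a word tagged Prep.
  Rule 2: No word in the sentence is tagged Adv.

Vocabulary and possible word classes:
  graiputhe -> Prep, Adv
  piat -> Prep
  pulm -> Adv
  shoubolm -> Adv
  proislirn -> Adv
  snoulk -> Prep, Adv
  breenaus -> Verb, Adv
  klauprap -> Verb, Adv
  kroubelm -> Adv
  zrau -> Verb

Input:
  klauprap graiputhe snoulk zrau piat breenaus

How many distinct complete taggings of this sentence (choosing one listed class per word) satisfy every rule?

1

Candidates per position — 1:klauprap {Verb,Adv}; 2:graiputhe {Prep,Adv}; 3:snoulk {Prep,Adv}; 4:zrau {Verb}; 5:piat {Prep}; 6:breenaus {Verb,Adv}.
There are 16 candidate sequences in total.
The sequences that satisfy every rule: Verb Prep Prep Verb Prep Verb.
Count = 1.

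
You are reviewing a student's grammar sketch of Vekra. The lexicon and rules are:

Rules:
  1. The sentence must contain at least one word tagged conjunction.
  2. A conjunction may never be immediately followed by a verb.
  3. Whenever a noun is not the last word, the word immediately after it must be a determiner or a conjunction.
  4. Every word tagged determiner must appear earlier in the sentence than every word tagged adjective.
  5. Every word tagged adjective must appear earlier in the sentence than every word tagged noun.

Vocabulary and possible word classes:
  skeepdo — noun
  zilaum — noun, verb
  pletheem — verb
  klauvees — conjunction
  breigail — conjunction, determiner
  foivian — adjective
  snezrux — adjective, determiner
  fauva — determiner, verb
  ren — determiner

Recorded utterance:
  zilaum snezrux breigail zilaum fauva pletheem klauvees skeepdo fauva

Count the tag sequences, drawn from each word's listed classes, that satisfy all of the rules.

Candidates per position — 1:zilaum {noun,verb}; 2:snezrux {adjective,determiner}; 3:breigail {conjunction,determiner}; 4:zilaum {noun,verb}; 5:fauva {determiner,verb}; 6:pletheem {verb}; 7:klauvees {conjunction}; 8:skeepdo {noun}; 9:fauva {determiner,verb}.
There are 64 candidate sequences in total.
Checking each against the rules leaves 8 sequences.
Count = 8.

8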